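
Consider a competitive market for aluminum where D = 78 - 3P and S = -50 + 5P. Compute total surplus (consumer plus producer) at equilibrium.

Equilibrium: 78 - 3P = -50 + 5P gives P* = 16, Q* = 30.
Demand choke price: P = 26; supply starts at P = 10.
CS = ½(26 − 16)(30) = 150; PS = ½(16 − 10)(30) = 90.

Total surplus = 240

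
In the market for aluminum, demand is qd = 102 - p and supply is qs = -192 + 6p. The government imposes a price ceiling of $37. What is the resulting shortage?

Shortage = 35

Equilibrium price would be p* = 42, so the ceiling at 37 binds.
At p = 37: qd = 102 − 1(37) = 65, qs = -192 + 6(37) = 30.
Shortage = 65 − 30 = 35.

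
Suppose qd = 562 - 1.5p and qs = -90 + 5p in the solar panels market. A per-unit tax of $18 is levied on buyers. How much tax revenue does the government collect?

Pre-tax equilibrium: p* = 1304/13, q* = 5350/13.
Tax on buyers shifts demand to qd = 562 − 1.5(p + 18) = 535 - 1.5p.
535 - 1.5p = -90 + 5p gives seller price ps = 1250/13; buyers pay pb = 1250/13 + 18 = 1484/13.
New quantity: q = 562 − 1.5(1484/13) = 5080/13.
Revenue = 18 × 5080/13 = 91440/13.

Tax revenue = 91440/13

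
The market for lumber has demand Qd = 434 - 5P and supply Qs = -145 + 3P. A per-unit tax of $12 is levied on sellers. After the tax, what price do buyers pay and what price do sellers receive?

Pre-tax equilibrium: P* = 72.375, Q* = 72.125.
Tax on sellers shifts supply to Qs = -145 + 3(P − 12) = -181 + 3P.
434 - 5P = -181 + 3P gives buyer price Pb = 76.875; sellers receive Ps = 76.875 − 12 = 64.875.
New quantity: Q = 434 − 5(76.875) = 49.625.

Buyers pay $76.875, sellers receive $64.875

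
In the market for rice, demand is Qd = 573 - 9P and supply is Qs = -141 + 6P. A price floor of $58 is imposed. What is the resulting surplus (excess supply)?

Equilibrium price would be P* = 47.6, so the floor at 58 binds.
At P = 58: Qd = 51, Qs = 207.
Surplus = 207 − 51 = 156.

Surplus = 156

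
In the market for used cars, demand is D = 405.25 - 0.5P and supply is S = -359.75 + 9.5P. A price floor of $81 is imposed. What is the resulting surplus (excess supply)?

Surplus = 45

Equilibrium price would be P* = 76.5, so the floor at 81 binds.
At P = 81: D = 364.75, S = 409.75.
Surplus = 409.75 − 364.75 = 45.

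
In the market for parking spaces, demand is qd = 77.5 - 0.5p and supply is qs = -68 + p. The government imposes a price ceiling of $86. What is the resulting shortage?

Equilibrium price would be p* = 97, so the ceiling at 86 binds.
At p = 86: qd = 77.5 − 0.5(86) = 34.5, qs = -68 + 1(86) = 18.
Shortage = 34.5 − 18 = 16.5.

Shortage = 16.5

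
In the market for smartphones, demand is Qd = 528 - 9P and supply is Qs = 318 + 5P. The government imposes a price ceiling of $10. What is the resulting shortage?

Shortage = 70

Equilibrium price would be P* = 15, so the ceiling at 10 binds.
At P = 10: Qd = 528 − 9(10) = 438, Qs = 318 + 5(10) = 368.
Shortage = 438 − 368 = 70.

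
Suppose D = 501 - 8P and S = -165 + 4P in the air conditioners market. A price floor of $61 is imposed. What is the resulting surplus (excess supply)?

Equilibrium price would be P* = 55.5, so the floor at 61 binds.
At P = 61: D = 13, S = 79.
Surplus = 79 − 13 = 66.

Surplus = 66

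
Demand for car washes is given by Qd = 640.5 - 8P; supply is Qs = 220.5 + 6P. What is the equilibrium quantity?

Set Qd = Qs: 640.5 - 8P = 220.5 + 6P.
420 = 14P, so P* = 30.
Q* = 640.5 − 8(30) = 400.5.

Q* = 400.5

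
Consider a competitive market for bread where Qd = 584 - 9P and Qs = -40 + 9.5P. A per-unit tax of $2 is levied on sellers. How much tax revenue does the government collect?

Tax revenue = 20068/37

Pre-tax equilibrium: P* = 1248/37, Q* = 10376/37.
Tax on sellers shifts supply to Qs = -40 + 9.5(P − 2) = -59 + 9.5P.
584 - 9P = -59 + 9.5P gives buyer price Pb = 1286/37; sellers receive Ps = 1286/37 − 2 = 1212/37.
New quantity: Q = 584 − 9(1286/37) = 10034/37.
Revenue = 2 × 10034/37 = 20068/37.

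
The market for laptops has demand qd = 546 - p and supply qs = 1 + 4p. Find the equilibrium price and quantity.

p* = 109, q* = 437

Set qd = qs: 546 - p = 1 + 4p.
545 = 5p, so p* = 109.
q* = 546 − 1(109) = 437.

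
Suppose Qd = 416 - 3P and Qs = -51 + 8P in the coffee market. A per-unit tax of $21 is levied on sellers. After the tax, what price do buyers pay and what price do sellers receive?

Pre-tax equilibrium: P* = 467/11, Q* = 3175/11.
Tax on sellers shifts supply to Qs = -51 + 8(P − 21) = -219 + 8P.
416 - 3P = -219 + 8P gives buyer price Pb = 635/11; sellers receive Ps = 635/11 − 21 = 404/11.
New quantity: Q = 416 − 3(635/11) = 2671/11.

Buyers pay 635/11, sellers receive 404/11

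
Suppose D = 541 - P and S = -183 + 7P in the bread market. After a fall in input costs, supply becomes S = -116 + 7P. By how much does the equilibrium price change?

Original equilibrium: P* = 90.5, Q* = 450.5.
New equilibrium: 541 - P = -116 + 7P, so 657 = 8P and P' = 82.125; Q' = 541 − 1(82.125) = 458.875.
Change in price: 82.125 − 90.5 = -8.375.

ΔP = -8.375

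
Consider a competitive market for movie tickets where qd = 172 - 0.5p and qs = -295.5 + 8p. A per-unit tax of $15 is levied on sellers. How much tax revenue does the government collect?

Tax revenue = 70095/34

Pre-tax equilibrium: p* = 55, q* = 144.5.
Tax on sellers shifts supply to qs = -295.5 + 8(p − 15) = -415.5 + 8p.
172 - 0.5p = -415.5 + 8p gives buyer price pb = 1175/17; sellers receive ps = 1175/17 − 15 = 920/17.
New quantity: q = 172 − 0.5(1175/17) = 4673/34.
Revenue = 15 × 4673/34 = 70095/34.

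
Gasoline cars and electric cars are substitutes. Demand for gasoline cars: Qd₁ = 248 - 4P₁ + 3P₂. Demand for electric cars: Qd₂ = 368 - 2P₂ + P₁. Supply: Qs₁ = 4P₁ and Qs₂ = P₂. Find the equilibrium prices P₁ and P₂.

Market 1: 248 - 4P₁ + 3P₂ = 4P₁ → 8P₁ - 3P₂ = 248.
Market 2: 3P₂ - P₁ = 368.
Eliminating P₂: 3×(1) + 3×(2) gives 21P₁ = 1848, so P₁ = 88.
Back-substitute into (2): P₂ = (368 + 1×88) / 3 = 152.

P₁ = 88, P₂ = 152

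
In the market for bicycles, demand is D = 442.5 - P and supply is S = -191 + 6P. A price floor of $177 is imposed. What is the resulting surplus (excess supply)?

Surplus = 605.5

Equilibrium price would be P* = 90.5, so the floor at 177 binds.
At P = 177: D = 265.5, S = 871.
Surplus = 871 − 265.5 = 605.5.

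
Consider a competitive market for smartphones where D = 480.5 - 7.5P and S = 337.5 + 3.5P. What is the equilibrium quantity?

Set D = S: 480.5 - 7.5P = 337.5 + 3.5P.
143 = 11P, so P* = 13.
Q* = 480.5 − 7.5(13) = 383.

Q* = 383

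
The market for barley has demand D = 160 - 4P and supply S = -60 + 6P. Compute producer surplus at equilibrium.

Producer surplus = 432

Equilibrium: 160 - 4P = -60 + 6P gives P* = 22, Q* = 72.
Supply starts at P = 10 (where S = 0).
PS = ½(22 − 10)(72) = 432.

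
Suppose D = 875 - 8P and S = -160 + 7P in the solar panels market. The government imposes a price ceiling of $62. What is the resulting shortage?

Shortage = 105

Equilibrium price would be P* = 69, so the ceiling at 62 binds.
At P = 62: D = 875 − 8(62) = 379, S = -160 + 7(62) = 274.
Shortage = 379 − 274 = 105.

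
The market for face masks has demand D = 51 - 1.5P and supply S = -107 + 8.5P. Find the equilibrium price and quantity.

P* = 15.8, Q* = 27.3

Set D = S: 51 - 1.5P = -107 + 8.5P.
158 = 10P, so P* = 15.8.
Q* = 51 − 1.5(15.8) = 27.3.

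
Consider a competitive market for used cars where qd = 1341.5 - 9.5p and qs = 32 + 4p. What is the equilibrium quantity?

q* = 420

Set qd = qs: 1341.5 - 9.5p = 32 + 4p.
1309.5 = 13.5p, so p* = 97.
q* = 1341.5 − 9.5(97) = 420.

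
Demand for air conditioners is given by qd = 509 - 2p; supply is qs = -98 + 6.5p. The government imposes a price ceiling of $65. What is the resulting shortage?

Shortage = 54.5

Equilibrium price would be p* = 1214/17, so the ceiling at 65 binds.
At p = 65: qd = 509 − 2(65) = 379, qs = -98 + 6.5(65) = 324.5.
Shortage = 379 − 324.5 = 54.5.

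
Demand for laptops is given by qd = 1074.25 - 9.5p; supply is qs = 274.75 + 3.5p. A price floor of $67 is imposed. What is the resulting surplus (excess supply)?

Surplus = 71.5

Equilibrium price would be p* = 61.5, so the floor at 67 binds.
At p = 67: qd = 437.75, qs = 509.25.
Surplus = 509.25 − 437.75 = 71.5.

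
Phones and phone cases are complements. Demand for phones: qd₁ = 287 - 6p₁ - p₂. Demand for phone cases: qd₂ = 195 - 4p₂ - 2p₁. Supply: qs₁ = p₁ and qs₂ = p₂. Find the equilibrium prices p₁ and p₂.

Market 1: 287 - 6p₁ - p₂ = p₁ → 7p₁ + p₂ = 287.
Market 2: 5p₂ + 2p₁ = 195.
Eliminating p₂: 5×(1) − 1×(2) gives 33p₁ = 1240, so p₁ = 1240/33.
Back-substitute into (2): p₂ = (195 − 2×1240/33) / 5 = 791/33.

p₁ = 1240/33, p₂ = 791/33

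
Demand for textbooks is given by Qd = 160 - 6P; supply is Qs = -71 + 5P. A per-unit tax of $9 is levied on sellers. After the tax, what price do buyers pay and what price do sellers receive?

Pre-tax equilibrium: P* = 21, Q* = 34.
Tax on sellers shifts supply to Qs = -71 + 5(P − 9) = -116 + 5P.
160 - 6P = -116 + 5P gives buyer price Pb = 276/11; sellers receive Ps = 276/11 − 9 = 177/11.
New quantity: Q = 160 − 6(276/11) = 104/11.

Buyers pay 276/11, sellers receive 177/11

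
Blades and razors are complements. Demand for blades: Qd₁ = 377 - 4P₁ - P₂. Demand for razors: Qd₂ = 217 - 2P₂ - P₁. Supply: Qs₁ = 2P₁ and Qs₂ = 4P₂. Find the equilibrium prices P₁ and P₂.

Market 1: 377 - 4P₁ - P₂ = 2P₁ → 6P₁ + P₂ = 377.
Market 2: 6P₂ + P₁ = 217.
Eliminating P₂: 6×(1) − 1×(2) gives 35P₁ = 2045, so P₁ = 409/7.
Back-substitute into (2): P₂ = (217 − 1×409/7) / 6 = 185/7.

P₁ = 409/7, P₂ = 185/7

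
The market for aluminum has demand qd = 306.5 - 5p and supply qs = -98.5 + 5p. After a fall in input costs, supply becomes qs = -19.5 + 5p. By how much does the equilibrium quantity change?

Δq = 39.5

Original equilibrium: p* = 40.5, q* = 104.
New equilibrium: 306.5 - 5p = -19.5 + 5p, so 326 = 10p and p' = 32.6; q' = 306.5 − 5(32.6) = 143.5.
Change in quantity: 143.5 − 104 = 39.5.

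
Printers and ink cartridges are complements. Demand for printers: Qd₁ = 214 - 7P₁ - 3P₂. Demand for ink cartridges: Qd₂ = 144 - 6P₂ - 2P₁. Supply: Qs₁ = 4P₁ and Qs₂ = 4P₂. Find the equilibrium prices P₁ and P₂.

Market 1: 214 - 7P₁ - 3P₂ = 4P₁ → 11P₁ + 3P₂ = 214.
Market 2: 10P₂ + 2P₁ = 144.
Eliminating P₂: 10×(1) − 3×(2) gives 104P₁ = 1708, so P₁ = 427/26.
Back-substitute into (2): P₂ = (144 − 2×427/26) / 10 = 289/26.

P₁ = 427/26, P₂ = 289/26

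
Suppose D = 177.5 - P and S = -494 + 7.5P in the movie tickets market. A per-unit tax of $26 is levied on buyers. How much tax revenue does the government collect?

Pre-tax equilibrium: P* = 79, Q* = 98.5.
Tax on buyers shifts demand to D = 177.5 − 1(P + 26) = 151.5 - P.
151.5 - P = -494 + 7.5P gives seller price Ps = 1291/17; buyers pay Pb = 1291/17 + 26 = 1733/17.
New quantity: Q = 177.5 − 1(1733/17) = 2569/34.
Revenue = 26 × 2569/34 = 33397/17.

Tax revenue = 33397/17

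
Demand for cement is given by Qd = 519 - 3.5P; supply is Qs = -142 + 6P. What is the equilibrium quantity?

Q* = 5234/19

Set Qd = Qs: 519 - 3.5P = -142 + 6P.
661 = 9.5P, so P* = 1322/19.
Q* = 519 − 3.5(1322/19) = 5234/19.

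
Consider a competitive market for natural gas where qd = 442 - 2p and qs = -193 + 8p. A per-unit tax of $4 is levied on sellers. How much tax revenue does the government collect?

Tax revenue = 1234.4

Pre-tax equilibrium: p* = 63.5, q* = 315.
Tax on sellers shifts supply to qs = -193 + 8(p − 4) = -225 + 8p.
442 - 2p = -225 + 8p gives buyer price pb = 66.7; sellers receive ps = 66.7 − 4 = 62.7.
New quantity: q = 442 − 2(66.7) = 308.6.
Revenue = 4 × 308.6 = 1234.4.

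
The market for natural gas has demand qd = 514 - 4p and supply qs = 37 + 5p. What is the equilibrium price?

Set qd = qs: 514 - 4p = 37 + 5p.
477 = 9p, so p* = 53.
q* = 514 − 4(53) = 302.

p* = 53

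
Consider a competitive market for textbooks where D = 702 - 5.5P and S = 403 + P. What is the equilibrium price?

P* = 46

Set D = S: 702 - 5.5P = 403 + P.
299 = 6.5P, so P* = 46.
Q* = 702 − 5.5(46) = 449.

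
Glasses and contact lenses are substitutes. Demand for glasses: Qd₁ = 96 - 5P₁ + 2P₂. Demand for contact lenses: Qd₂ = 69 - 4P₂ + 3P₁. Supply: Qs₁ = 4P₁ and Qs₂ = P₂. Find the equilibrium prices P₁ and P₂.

Market 1: 96 - 5P₁ + 2P₂ = 4P₁ → 9P₁ - 2P₂ = 96.
Market 2: 5P₂ - 3P₁ = 69.
Eliminating P₂: 5×(1) + 2×(2) gives 39P₁ = 618, so P₁ = 206/13.
Back-substitute into (2): P₂ = (69 + 3×206/13) / 5 = 303/13.

P₁ = 206/13, P₂ = 303/13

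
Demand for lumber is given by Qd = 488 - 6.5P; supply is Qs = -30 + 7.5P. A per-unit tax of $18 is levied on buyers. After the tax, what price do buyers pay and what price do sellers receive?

Buyers pay 653/14, sellers receive 401/14

Pre-tax equilibrium: P* = 37, Q* = 247.5.
Tax on buyers shifts demand to Qd = 488 − 6.5(P + 18) = 371 - 6.5P.
371 - 6.5P = -30 + 7.5P gives seller price Ps = 401/14; buyers pay Pb = 401/14 + 18 = 653/14.
New quantity: Q = 488 − 6.5(653/14) = 5175/28.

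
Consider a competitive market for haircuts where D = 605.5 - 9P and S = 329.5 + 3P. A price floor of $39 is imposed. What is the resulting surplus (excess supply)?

Surplus = 192

Equilibrium price would be P* = 23, so the floor at 39 binds.
At P = 39: D = 254.5, S = 446.5.
Surplus = 446.5 − 254.5 = 192.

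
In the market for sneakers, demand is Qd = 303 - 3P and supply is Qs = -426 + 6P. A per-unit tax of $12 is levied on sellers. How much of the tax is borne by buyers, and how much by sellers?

Pre-tax equilibrium: P* = 81, Q* = 60.
Tax on sellers shifts supply to Qs = -426 + 6(P − 12) = -498 + 6P.
303 - 3P = -498 + 6P gives buyer price Pb = 89; sellers receive Ps = 89 − 12 = 77.
New quantity: Q = 303 − 3(89) = 36.
Buyer burden = 89 − 81 = 8; seller burden = 81 − 77 = 4.

Buyers bear $8, sellers bear $4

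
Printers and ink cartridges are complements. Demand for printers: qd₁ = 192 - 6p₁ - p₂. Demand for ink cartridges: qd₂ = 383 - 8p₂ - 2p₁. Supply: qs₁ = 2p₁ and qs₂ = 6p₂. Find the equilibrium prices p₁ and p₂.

p₁ = 461/22, p₂ = 268/11

Market 1: 192 - 6p₁ - p₂ = 2p₁ → 8p₁ + p₂ = 192.
Market 2: 14p₂ + 2p₁ = 383.
Eliminating p₂: 14×(1) − 1×(2) gives 110p₁ = 2305, so p₁ = 461/22.
Back-substitute into (2): p₂ = (383 − 2×461/22) / 14 = 268/11.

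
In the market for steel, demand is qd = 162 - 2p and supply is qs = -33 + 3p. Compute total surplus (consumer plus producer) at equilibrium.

Equilibrium: 162 - 2p = -33 + 3p gives p* = 39, q* = 84.
Demand choke price: p = 81; supply starts at p = 11.
CS = ½(81 − 39)(84) = 1764; PS = ½(39 − 11)(84) = 1176.

Total surplus = 2940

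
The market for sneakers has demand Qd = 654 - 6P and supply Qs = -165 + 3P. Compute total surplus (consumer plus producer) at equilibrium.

Equilibrium: 654 - 6P = -165 + 3P gives P* = 91, Q* = 108.
Demand choke price: P = 109; supply starts at P = 55.
CS = ½(109 − 91)(108) = 972; PS = ½(91 − 55)(108) = 1944.

Total surplus = 2916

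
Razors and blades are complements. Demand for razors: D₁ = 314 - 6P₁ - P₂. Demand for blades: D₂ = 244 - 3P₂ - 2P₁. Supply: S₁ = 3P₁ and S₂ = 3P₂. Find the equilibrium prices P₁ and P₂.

P₁ = 410/13, P₂ = 392/13

Market 1: 314 - 6P₁ - P₂ = 3P₁ → 9P₁ + P₂ = 314.
Market 2: 6P₂ + 2P₁ = 244.
Eliminating P₂: 6×(1) − 1×(2) gives 52P₁ = 1640, so P₁ = 410/13.
Back-substitute into (2): P₂ = (244 − 2×410/13) / 6 = 392/13.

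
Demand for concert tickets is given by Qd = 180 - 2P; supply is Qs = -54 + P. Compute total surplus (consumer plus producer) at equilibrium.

Equilibrium: 180 - 2P = -54 + P gives P* = 78, Q* = 24.
Demand choke price: P = 90; supply starts at P = 54.
CS = ½(90 − 78)(24) = 144; PS = ½(78 − 54)(24) = 288.

Total surplus = 432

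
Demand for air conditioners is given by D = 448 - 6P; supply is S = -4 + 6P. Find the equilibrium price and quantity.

Set D = S: 448 - 6P = -4 + 6P.
452 = 12P, so P* = 113/3.
Q* = 448 − 6(113/3) = 222.

P* = 113/3, Q* = 222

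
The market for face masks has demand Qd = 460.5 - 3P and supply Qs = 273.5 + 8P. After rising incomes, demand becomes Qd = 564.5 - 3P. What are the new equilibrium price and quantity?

P' = 291/11, Q' = 10673/22

Original equilibrium: P* = 17, Q* = 409.5.
New equilibrium: 564.5 - 3P = 273.5 + 8P, so 291 = 11P and P' = 291/11; Q' = 564.5 − 3(291/11) = 10673/22.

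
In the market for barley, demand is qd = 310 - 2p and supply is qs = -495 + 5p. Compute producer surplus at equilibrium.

Producer surplus = 640

Equilibrium: 310 - 2p = -495 + 5p gives p* = 115, q* = 80.
Supply starts at p = 99 (where qs = 0).
PS = ½(115 − 99)(80) = 640.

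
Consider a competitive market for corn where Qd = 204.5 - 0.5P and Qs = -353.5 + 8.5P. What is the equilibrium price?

Set Qd = Qs: 204.5 - 0.5P = -353.5 + 8.5P.
558 = 9P, so P* = 62.
Q* = 204.5 − 0.5(62) = 173.5.

P* = 62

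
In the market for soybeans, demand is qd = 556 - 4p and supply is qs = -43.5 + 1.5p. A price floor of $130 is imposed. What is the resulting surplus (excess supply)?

Equilibrium price would be p* = 109, so the floor at 130 binds.
At p = 130: qd = 36, qs = 151.5.
Surplus = 151.5 − 36 = 115.5.

Surplus = 115.5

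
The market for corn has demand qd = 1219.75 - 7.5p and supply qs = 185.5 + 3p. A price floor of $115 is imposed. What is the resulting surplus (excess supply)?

Surplus = 173.25

Equilibrium price would be p* = 98.5, so the floor at 115 binds.
At p = 115: qd = 357.25, qs = 530.5.
Surplus = 530.5 − 357.25 = 173.25.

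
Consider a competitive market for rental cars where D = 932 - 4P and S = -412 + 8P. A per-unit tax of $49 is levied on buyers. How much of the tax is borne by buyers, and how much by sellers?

Pre-tax equilibrium: P* = 112, Q* = 484.
Tax on buyers shifts demand to D = 932 − 4(P + 49) = 736 - 4P.
736 - 4P = -412 + 8P gives seller price Ps = 287/3; buyers pay Pb = 287/3 + 49 = 434/3.
New quantity: Q = 932 − 4(434/3) = 1060/3.
Buyer burden = 434/3 − 112 = 98/3; seller burden = 112 − 287/3 = 49/3.

Buyers bear 98/3, sellers bear 49/3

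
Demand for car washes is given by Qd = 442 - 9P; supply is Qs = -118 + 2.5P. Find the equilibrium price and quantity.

P* = 1120/23, Q* = 86/23

Set Qd = Qs: 442 - 9P = -118 + 2.5P.
560 = 11.5P, so P* = 1120/23.
Q* = 442 − 9(1120/23) = 86/23.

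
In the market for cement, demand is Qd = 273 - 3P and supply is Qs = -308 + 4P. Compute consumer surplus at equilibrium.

Consumer surplus = 96

Equilibrium: 273 - 3P = -308 + 4P gives P* = 83, Q* = 24.
Demand choke price (Qd = 0): P = 91.
CS = ½(91 − 83)(24) = 96.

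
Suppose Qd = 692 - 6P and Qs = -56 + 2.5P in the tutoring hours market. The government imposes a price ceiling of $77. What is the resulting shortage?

Equilibrium price would be P* = 88, so the ceiling at 77 binds.
At P = 77: Qd = 692 − 6(77) = 230, Qs = -56 + 2.5(77) = 136.5.
Shortage = 230 − 136.5 = 93.5.

Shortage = 93.5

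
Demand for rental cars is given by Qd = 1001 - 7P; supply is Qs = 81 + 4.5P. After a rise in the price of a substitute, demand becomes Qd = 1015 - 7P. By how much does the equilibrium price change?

Original equilibrium: P* = 80, Q* = 441.
New equilibrium: 1015 - 7P = 81 + 4.5P, so 934 = 11.5P and P' = 1868/23; Q' = 1015 − 7(1868/23) = 10269/23.
Change in price: 1868/23 − 80 = 28/23.

ΔP = 28/23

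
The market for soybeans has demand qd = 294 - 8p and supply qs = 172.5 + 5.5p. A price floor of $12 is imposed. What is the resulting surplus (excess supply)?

Equilibrium price would be p* = 9, so the floor at 12 binds.
At p = 12: qd = 198, qs = 238.5.
Surplus = 238.5 − 198 = 40.5.

Surplus = 40.5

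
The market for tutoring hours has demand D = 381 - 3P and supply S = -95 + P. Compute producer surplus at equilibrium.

Equilibrium: 381 - 3P = -95 + P gives P* = 119, Q* = 24.
Supply starts at P = 95 (where S = 0).
PS = ½(119 − 95)(24) = 288.

Producer surplus = 288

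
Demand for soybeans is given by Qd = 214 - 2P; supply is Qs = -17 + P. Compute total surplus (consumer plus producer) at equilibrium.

Total surplus = 2700

Equilibrium: 214 - 2P = -17 + P gives P* = 77, Q* = 60.
Demand choke price: P = 107; supply starts at P = 17.
CS = ½(107 − 77)(60) = 900; PS = ½(77 − 17)(60) = 1800.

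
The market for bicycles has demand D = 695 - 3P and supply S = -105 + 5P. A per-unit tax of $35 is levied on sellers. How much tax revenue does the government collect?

Tax revenue = 11528.125

Pre-tax equilibrium: P* = 100, Q* = 395.
Tax on sellers shifts supply to S = -105 + 5(P − 35) = -280 + 5P.
695 - 3P = -280 + 5P gives buyer price Pb = 121.875; sellers receive Ps = 121.875 − 35 = 86.875.
New quantity: Q = 695 − 3(121.875) = 329.375.
Revenue = 35 × 329.375 = 11528.125.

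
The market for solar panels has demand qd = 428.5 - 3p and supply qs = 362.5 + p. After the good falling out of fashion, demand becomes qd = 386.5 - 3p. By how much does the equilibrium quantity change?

Original equilibrium: p* = 16.5, q* = 379.
New equilibrium: 386.5 - 3p = 362.5 + p, so 24 = 4p and p' = 6; q' = 386.5 − 3(6) = 368.5.
Change in quantity: 368.5 − 379 = -10.5.

Δq = -10.5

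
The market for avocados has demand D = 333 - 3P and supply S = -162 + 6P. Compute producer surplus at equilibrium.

Equilibrium: 333 - 3P = -162 + 6P gives P* = 55, Q* = 168.
Supply starts at P = 27 (where S = 0).
PS = ½(55 − 27)(168) = 2352.

Producer surplus = 2352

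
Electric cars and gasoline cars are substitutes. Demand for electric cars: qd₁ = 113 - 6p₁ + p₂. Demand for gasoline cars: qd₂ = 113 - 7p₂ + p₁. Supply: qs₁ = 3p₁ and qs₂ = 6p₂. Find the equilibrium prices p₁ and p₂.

Market 1: 113 - 6p₁ + p₂ = 3p₁ → 9p₁ - p₂ = 113.
Market 2: 13p₂ - p₁ = 113.
Eliminating p₂: 13×(1) + 1×(2) gives 116p₁ = 1582, so p₁ = 791/58.
Back-substitute into (2): p₂ = (113 + 1×791/58) / 13 = 565/58.

p₁ = 791/58, p₂ = 565/58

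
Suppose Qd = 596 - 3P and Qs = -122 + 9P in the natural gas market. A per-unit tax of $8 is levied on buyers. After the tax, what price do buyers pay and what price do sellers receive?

Pre-tax equilibrium: P* = 359/6, Q* = 416.5.
Tax on buyers shifts demand to Qd = 596 − 3(P + 8) = 572 - 3P.
572 - 3P = -122 + 9P gives seller price Ps = 347/6; buyers pay Pb = 347/6 + 8 = 395/6.
New quantity: Q = 596 − 3(395/6) = 398.5.

Buyers pay 395/6, sellers receive 347/6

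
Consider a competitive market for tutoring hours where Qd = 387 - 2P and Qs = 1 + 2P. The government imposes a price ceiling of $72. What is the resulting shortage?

Equilibrium price would be P* = 96.5, so the ceiling at 72 binds.
At P = 72: Qd = 387 − 2(72) = 243, Qs = 1 + 2(72) = 145.
Shortage = 243 − 145 = 98.

Shortage = 98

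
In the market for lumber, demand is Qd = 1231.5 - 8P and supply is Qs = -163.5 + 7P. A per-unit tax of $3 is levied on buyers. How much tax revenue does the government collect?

Pre-tax equilibrium: P* = 93, Q* = 487.5.
Tax on buyers shifts demand to Qd = 1231.5 − 8(P + 3) = 1207.5 - 8P.
1207.5 - 8P = -163.5 + 7P gives seller price Ps = 91.4; buyers pay Pb = 91.4 + 3 = 94.4.
New quantity: Q = 1231.5 − 8(94.4) = 476.3.
Revenue = 3 × 476.3 = 1428.9.

Tax revenue = 1428.9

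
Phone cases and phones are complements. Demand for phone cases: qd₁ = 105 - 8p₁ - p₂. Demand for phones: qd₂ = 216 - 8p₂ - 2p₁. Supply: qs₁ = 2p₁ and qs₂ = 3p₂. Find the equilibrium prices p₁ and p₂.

Market 1: 105 - 8p₁ - p₂ = 2p₁ → 10p₁ + p₂ = 105.
Market 2: 11p₂ + 2p₁ = 216.
Eliminating p₂: 11×(1) − 1×(2) gives 108p₁ = 939, so p₁ = 313/36.
Back-substitute into (2): p₂ = (216 − 2×313/36) / 11 = 325/18.

p₁ = 313/36, p₂ = 325/18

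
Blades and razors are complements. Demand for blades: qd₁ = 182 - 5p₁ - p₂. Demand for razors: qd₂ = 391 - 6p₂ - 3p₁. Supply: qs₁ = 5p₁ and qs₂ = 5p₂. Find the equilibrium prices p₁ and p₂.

p₁ = 1611/107, p₂ = 3364/107

Market 1: 182 - 5p₁ - p₂ = 5p₁ → 10p₁ + p₂ = 182.
Market 2: 11p₂ + 3p₁ = 391.
Eliminating p₂: 11×(1) − 1×(2) gives 107p₁ = 1611, so p₁ = 1611/107.
Back-substitute into (2): p₂ = (391 − 3×1611/107) / 11 = 3364/107.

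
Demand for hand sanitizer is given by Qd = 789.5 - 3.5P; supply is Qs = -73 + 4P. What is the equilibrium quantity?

Q* = 387

Set Qd = Qs: 789.5 - 3.5P = -73 + 4P.
862.5 = 7.5P, so P* = 115.
Q* = 789.5 − 3.5(115) = 387.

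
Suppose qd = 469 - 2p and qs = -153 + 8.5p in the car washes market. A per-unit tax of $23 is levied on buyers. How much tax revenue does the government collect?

Tax revenue = 50439/7

Pre-tax equilibrium: p* = 1244/21, q* = 7361/21.
Tax on buyers shifts demand to qd = 469 − 2(p + 23) = 423 - 2p.
423 - 2p = -153 + 8.5p gives seller price ps = 384/7; buyers pay pb = 384/7 + 23 = 545/7.
New quantity: q = 469 − 2(545/7) = 2193/7.
Revenue = 23 × 2193/7 = 50439/7.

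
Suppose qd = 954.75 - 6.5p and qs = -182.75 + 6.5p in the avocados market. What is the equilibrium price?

p* = 87.5

Set qd = qs: 954.75 - 6.5p = -182.75 + 6.5p.
1137.5 = 13p, so p* = 87.5.
q* = 954.75 − 6.5(87.5) = 386.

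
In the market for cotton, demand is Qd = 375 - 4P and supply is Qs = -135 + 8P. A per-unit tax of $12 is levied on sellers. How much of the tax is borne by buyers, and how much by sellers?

Buyers bear $8, sellers bear $4

Pre-tax equilibrium: P* = 42.5, Q* = 205.
Tax on sellers shifts supply to Qs = -135 + 8(P − 12) = -231 + 8P.
375 - 4P = -231 + 8P gives buyer price Pb = 50.5; sellers receive Ps = 50.5 − 12 = 38.5.
New quantity: Q = 375 − 4(50.5) = 173.
Buyer burden = 50.5 − 42.5 = 8; seller burden = 42.5 − 38.5 = 4.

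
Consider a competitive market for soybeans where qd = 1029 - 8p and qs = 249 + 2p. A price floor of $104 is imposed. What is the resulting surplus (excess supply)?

Equilibrium price would be p* = 78, so the floor at 104 binds.
At p = 104: qd = 197, qs = 457.
Surplus = 457 − 197 = 260.

Surplus = 260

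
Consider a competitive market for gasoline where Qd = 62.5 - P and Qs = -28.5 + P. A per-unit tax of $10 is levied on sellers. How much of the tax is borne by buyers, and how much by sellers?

Pre-tax equilibrium: P* = 45.5, Q* = 17.
Tax on sellers shifts supply to Qs = -28.5 + 1(P − 10) = -38.5 + P.
62.5 - P = -38.5 + P gives buyer price Pb = 50.5; sellers receive Ps = 50.5 − 10 = 40.5.
New quantity: Q = 62.5 − 1(50.5) = 12.
Buyer burden = 50.5 − 45.5 = 5; seller burden = 45.5 − 40.5 = 5.

Buyers bear $5, sellers bear $5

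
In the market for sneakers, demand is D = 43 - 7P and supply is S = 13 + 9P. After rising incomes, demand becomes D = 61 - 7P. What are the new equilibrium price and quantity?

Original equilibrium: P* = 1.875, Q* = 29.875.
New equilibrium: 61 - 7P = 13 + 9P, so 48 = 16P and P' = 3; Q' = 61 − 7(3) = 40.

P' = 3, Q' = 40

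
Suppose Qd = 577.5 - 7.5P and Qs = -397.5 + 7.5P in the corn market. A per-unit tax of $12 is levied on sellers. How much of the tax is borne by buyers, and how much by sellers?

Pre-tax equilibrium: P* = 65, Q* = 90.
Tax on sellers shifts supply to Qs = -397.5 + 7.5(P − 12) = -487.5 + 7.5P.
577.5 - 7.5P = -487.5 + 7.5P gives buyer price Pb = 71; sellers receive Ps = 71 − 12 = 59.
New quantity: Q = 577.5 − 7.5(71) = 45.
Buyer burden = 71 − 65 = 6; seller burden = 65 − 59 = 6.

Buyers bear $6, sellers bear $6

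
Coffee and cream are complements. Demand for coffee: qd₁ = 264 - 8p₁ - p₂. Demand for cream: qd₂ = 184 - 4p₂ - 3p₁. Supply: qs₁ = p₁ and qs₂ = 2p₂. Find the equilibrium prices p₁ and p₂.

p₁ = 1400/51, p₂ = 288/17

Market 1: 264 - 8p₁ - p₂ = p₁ → 9p₁ + p₂ = 264.
Market 2: 6p₂ + 3p₁ = 184.
Eliminating p₂: 6×(1) − 1×(2) gives 51p₁ = 1400, so p₁ = 1400/51.
Back-substitute into (2): p₂ = (184 − 3×1400/51) / 6 = 288/17.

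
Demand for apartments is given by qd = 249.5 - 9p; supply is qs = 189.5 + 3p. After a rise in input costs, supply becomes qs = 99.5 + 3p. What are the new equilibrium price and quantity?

p' = 12.5, q' = 137

Original equilibrium: p* = 5, q* = 204.5.
New equilibrium: 249.5 - 9p = 99.5 + 3p, so 150 = 12p and p' = 12.5; q' = 249.5 − 9(12.5) = 137.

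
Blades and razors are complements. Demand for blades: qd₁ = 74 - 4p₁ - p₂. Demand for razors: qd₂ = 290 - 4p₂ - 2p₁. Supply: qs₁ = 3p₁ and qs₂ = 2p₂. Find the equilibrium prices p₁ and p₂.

p₁ = 3.85, p₂ = 47.05

Market 1: 74 - 4p₁ - p₂ = 3p₁ → 7p₁ + p₂ = 74.
Market 2: 6p₂ + 2p₁ = 290.
Eliminating p₂: 6×(1) − 1×(2) gives 40p₁ = 154, so p₁ = 3.85.
Back-substitute into (2): p₂ = (290 − 2×3.85) / 6 = 47.05.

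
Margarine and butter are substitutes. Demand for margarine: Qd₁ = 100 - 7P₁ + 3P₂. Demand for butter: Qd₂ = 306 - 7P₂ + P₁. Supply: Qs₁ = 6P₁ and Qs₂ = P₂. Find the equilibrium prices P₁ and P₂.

Market 1: 100 - 7P₁ + 3P₂ = 6P₁ → 13P₁ - 3P₂ = 100.
Market 2: 8P₂ - P₁ = 306.
Eliminating P₂: 8×(1) + 3×(2) gives 101P₁ = 1718, so P₁ = 1718/101.
Back-substitute into (2): P₂ = (306 + 1×1718/101) / 8 = 4078/101.

P₁ = 1718/101, P₂ = 4078/101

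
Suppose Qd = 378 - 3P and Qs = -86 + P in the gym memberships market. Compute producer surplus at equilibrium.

Equilibrium: 378 - 3P = -86 + P gives P* = 116, Q* = 30.
Supply starts at P = 86 (where Qs = 0).
PS = ½(116 − 86)(30) = 450.

Producer surplus = 450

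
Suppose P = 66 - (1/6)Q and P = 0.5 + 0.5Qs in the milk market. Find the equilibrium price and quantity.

Set the two price expressions equal: 66 - (1/6)Q = 0.5 + 0.5Q.
65.5 = (2/3)Q, so Q* = 98.25.
P* = 66 − (1/6)(98.25) = 49.625.

P* = 49.625, Q* = 98.25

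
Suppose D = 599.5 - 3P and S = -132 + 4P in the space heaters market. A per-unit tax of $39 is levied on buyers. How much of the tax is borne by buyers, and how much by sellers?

Buyers bear 156/7, sellers bear 117/7

Pre-tax equilibrium: P* = 104.5, Q* = 286.
Tax on buyers shifts demand to D = 599.5 − 3(P + 39) = 482.5 - 3P.
482.5 - 3P = -132 + 4P gives seller price Ps = 1229/14; buyers pay Pb = 1229/14 + 39 = 1775/14.
New quantity: Q = 599.5 − 3(1775/14) = 1534/7.
Buyer burden = 1775/14 − 104.5 = 156/7; seller burden = 104.5 − 1229/14 = 117/7.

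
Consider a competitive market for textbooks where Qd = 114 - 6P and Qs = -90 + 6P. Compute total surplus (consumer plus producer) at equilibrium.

Equilibrium: 114 - 6P = -90 + 6P gives P* = 17, Q* = 12.
Demand choke price: P = 19; supply starts at P = 15.
CS = ½(19 − 17)(12) = 12; PS = ½(17 − 15)(12) = 12.

Total surplus = 24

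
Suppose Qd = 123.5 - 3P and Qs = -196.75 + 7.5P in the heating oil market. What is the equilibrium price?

P* = 30.5

Set Qd = Qs: 123.5 - 3P = -196.75 + 7.5P.
320.25 = 10.5P, so P* = 30.5.
Q* = 123.5 − 3(30.5) = 32.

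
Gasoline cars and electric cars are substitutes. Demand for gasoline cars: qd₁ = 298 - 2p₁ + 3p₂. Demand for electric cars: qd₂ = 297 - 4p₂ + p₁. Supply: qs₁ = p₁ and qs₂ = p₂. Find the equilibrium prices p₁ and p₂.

p₁ = 2381/12, p₂ = 1189/12

Market 1: 298 - 2p₁ + 3p₂ = p₁ → 3p₁ - 3p₂ = 298.
Market 2: 5p₂ - p₁ = 297.
Eliminating p₂: 5×(1) + 3×(2) gives 12p₁ = 2381, so p₁ = 2381/12.
Back-substitute into (2): p₂ = (297 + 1×2381/12) / 5 = 1189/12.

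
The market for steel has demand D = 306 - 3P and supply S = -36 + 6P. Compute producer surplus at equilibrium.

Producer surplus = 3072

Equilibrium: 306 - 3P = -36 + 6P gives P* = 38, Q* = 192.
Supply starts at P = 6 (where S = 0).
PS = ½(38 − 6)(192) = 3072.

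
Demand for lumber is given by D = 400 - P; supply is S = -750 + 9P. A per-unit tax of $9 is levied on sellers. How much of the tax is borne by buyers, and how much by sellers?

Pre-tax equilibrium: P* = 115, Q* = 285.
Tax on sellers shifts supply to S = -750 + 9(P − 9) = -831 + 9P.
400 - P = -831 + 9P gives buyer price Pb = 123.1; sellers receive Ps = 123.1 − 9 = 114.1.
New quantity: Q = 400 − 1(123.1) = 276.9.
Buyer burden = 123.1 − 115 = 8.1; seller burden = 115 − 114.1 = 0.9.

Buyers bear $8.1, sellers bear $0.9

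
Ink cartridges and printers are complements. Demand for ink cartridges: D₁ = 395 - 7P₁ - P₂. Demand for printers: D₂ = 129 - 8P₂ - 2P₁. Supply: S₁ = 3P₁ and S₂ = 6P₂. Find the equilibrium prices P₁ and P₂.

P₁ = 5401/138, P₂ = 250/69

Market 1: 395 - 7P₁ - P₂ = 3P₁ → 10P₁ + P₂ = 395.
Market 2: 14P₂ + 2P₁ = 129.
Eliminating P₂: 14×(1) − 1×(2) gives 138P₁ = 5401, so P₁ = 5401/138.
Back-substitute into (2): P₂ = (129 − 2×5401/138) / 14 = 250/69.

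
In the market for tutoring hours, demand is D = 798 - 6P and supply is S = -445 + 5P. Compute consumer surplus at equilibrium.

Equilibrium: 798 - 6P = -445 + 5P gives P* = 113, Q* = 120.
Demand choke price (D = 0): P = 133.
CS = ½(133 − 113)(120) = 1200.

Consumer surplus = 1200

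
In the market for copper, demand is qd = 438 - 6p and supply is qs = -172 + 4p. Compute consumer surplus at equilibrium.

Consumer surplus = 432

Equilibrium: 438 - 6p = -172 + 4p gives p* = 61, q* = 72.
Demand choke price (qd = 0): p = 73.
CS = ½(73 − 61)(72) = 432.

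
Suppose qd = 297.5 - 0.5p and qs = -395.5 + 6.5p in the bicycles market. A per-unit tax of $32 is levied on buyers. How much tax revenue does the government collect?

Tax revenue = 52224/7

Pre-tax equilibrium: p* = 99, q* = 248.
Tax on buyers shifts demand to qd = 297.5 − 0.5(p + 32) = 281.5 - 0.5p.
281.5 - 0.5p = -395.5 + 6.5p gives seller price ps = 677/7; buyers pay pb = 677/7 + 32 = 901/7.
New quantity: q = 297.5 − 0.5(901/7) = 1632/7.
Revenue = 32 × 1632/7 = 52224/7.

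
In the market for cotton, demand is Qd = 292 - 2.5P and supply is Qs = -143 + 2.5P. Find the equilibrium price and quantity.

Set Qd = Qs: 292 - 2.5P = -143 + 2.5P.
435 = 5P, so P* = 87.
Q* = 292 − 2.5(87) = 74.5.

P* = 87, Q* = 74.5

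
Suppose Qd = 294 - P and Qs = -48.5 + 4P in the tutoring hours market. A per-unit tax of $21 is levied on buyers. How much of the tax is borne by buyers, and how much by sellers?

Pre-tax equilibrium: P* = 68.5, Q* = 225.5.
Tax on buyers shifts demand to Qd = 294 − 1(P + 21) = 273 - P.
273 - P = -48.5 + 4P gives seller price Ps = 64.3; buyers pay Pb = 64.3 + 21 = 85.3.
New quantity: Q = 294 − 1(85.3) = 208.7.
Buyer burden = 85.3 − 68.5 = 16.8; seller burden = 68.5 − 64.3 = 4.2.

Buyers bear $16.8, sellers bear $4.2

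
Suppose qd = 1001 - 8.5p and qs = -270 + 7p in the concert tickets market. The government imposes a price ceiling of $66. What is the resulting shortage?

Shortage = 248

Equilibrium price would be p* = 82, so the ceiling at 66 binds.
At p = 66: qd = 1001 − 8.5(66) = 440, qs = -270 + 7(66) = 192.
Shortage = 440 − 192 = 248.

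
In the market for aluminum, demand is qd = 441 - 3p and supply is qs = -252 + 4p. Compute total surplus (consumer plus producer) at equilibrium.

Total surplus = 6048

Equilibrium: 441 - 3p = -252 + 4p gives p* = 99, q* = 144.
Demand choke price: p = 147; supply starts at p = 63.
CS = ½(147 − 99)(144) = 3456; PS = ½(99 − 63)(144) = 2592.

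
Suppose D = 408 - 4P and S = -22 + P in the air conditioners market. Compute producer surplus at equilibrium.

Producer surplus = 2048

Equilibrium: 408 - 4P = -22 + P gives P* = 86, Q* = 64.
Supply starts at P = 22 (where S = 0).
PS = ½(86 − 22)(64) = 2048.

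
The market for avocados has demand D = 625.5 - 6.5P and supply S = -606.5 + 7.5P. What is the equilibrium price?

Set D = S: 625.5 - 6.5P = -606.5 + 7.5P.
1232 = 14P, so P* = 88.
Q* = 625.5 − 6.5(88) = 53.5.

P* = 88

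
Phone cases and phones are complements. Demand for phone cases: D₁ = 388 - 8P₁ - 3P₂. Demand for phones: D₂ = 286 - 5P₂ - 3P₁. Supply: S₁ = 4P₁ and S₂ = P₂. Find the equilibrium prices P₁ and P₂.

P₁ = 70/3, P₂ = 36

Market 1: 388 - 8P₁ - 3P₂ = 4P₁ → 12P₁ + 3P₂ = 388.
Market 2: 6P₂ + 3P₁ = 286.
Eliminating P₂: 6×(1) − 3×(2) gives 63P₁ = 1470, so P₁ = 70/3.
Back-substitute into (2): P₂ = (286 − 3×70/3) / 6 = 36.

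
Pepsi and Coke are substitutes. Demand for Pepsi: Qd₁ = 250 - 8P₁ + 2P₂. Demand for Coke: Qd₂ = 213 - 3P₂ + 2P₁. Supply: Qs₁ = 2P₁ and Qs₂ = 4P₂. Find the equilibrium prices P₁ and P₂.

P₁ = 1088/33, P₂ = 1315/33

Market 1: 250 - 8P₁ + 2P₂ = 2P₁ → 10P₁ - 2P₂ = 250.
Market 2: 7P₂ - 2P₁ = 213.
Eliminating P₂: 7×(1) + 2×(2) gives 66P₁ = 2176, so P₁ = 1088/33.
Back-substitute into (2): P₂ = (213 + 2×1088/33) / 7 = 1315/33.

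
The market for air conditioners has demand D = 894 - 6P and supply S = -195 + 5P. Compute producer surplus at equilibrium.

Producer surplus = 9000

Equilibrium: 894 - 6P = -195 + 5P gives P* = 99, Q* = 300.
Supply starts at P = 39 (where S = 0).
PS = ½(99 − 39)(300) = 9000.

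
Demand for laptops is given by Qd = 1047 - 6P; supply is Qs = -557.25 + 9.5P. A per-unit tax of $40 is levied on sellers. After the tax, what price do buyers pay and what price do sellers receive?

Pre-tax equilibrium: P* = 103.5, Q* = 426.
Tax on sellers shifts supply to Qs = -557.25 + 9.5(P − 40) = -937.25 + 9.5P.
1047 - 6P = -937.25 + 9.5P gives buyer price Pb = 7937/62; sellers receive Ps = 7937/62 − 40 = 5457/62.
New quantity: Q = 1047 − 6(7937/62) = 8646/31.

Buyers pay 7937/62, sellers receive 5457/62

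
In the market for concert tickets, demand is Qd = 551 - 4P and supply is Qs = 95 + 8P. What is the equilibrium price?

Set Qd = Qs: 551 - 4P = 95 + 8P.
456 = 12P, so P* = 38.
Q* = 551 − 4(38) = 399.

P* = 38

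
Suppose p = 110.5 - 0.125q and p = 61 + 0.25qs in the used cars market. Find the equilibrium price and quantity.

Set the two price expressions equal: 110.5 - 0.125q = 61 + 0.25q.
49.5 = 0.375q, so q* = 132.
p* = 110.5 − (0.125)(132) = 94.

p* = 94, q* = 132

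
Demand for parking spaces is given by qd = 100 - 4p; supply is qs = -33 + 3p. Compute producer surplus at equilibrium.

Equilibrium: 100 - 4p = -33 + 3p gives p* = 19, q* = 24.
Supply starts at p = 11 (where qs = 0).
PS = ½(19 − 11)(24) = 96.

Producer surplus = 96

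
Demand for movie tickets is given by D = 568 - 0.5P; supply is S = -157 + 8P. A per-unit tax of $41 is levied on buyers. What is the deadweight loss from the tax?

Deadweight loss = 6724/17

Pre-tax equilibrium: P* = 1450/17, Q* = 8931/17.
Tax on buyers shifts demand to D = 568 − 0.5(P + 41) = 547.5 - 0.5P.
547.5 - 0.5P = -157 + 8P gives seller price Ps = 1409/17; buyers pay Pb = 1409/17 + 41 = 2106/17.
New quantity: Q = 568 − 0.5(2106/17) = 8603/17.
DWL = ½ × 41 × (8931/17 − 8603/17) = 6724/17.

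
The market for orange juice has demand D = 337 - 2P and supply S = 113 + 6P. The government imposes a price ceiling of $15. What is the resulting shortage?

Equilibrium price would be P* = 28, so the ceiling at 15 binds.
At P = 15: D = 337 − 2(15) = 307, S = 113 + 6(15) = 203.
Shortage = 307 − 203 = 104.

Shortage = 104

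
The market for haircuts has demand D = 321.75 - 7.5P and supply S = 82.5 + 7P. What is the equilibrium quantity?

Set D = S: 321.75 - 7.5P = 82.5 + 7P.
239.25 = 14.5P, so P* = 16.5.
Q* = 321.75 − 7.5(16.5) = 198.

Q* = 198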